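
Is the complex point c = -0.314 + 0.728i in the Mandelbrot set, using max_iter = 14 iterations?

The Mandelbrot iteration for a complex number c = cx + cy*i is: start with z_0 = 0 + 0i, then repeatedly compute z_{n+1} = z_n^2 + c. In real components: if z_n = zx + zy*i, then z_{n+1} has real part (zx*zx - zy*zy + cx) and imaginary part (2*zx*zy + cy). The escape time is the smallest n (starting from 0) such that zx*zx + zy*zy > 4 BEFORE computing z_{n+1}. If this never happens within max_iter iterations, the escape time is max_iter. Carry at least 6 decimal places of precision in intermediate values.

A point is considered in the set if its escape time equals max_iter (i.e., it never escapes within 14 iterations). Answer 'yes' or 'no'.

Answer: no

Derivation:
z_0 = 0 + 0i, c = -0.3140 + 0.7280i
Iter 1: z = -0.3140 + 0.7280i, |z|^2 = 0.6286
Iter 2: z = -0.7454 + 0.2708i, |z|^2 = 0.6289
Iter 3: z = 0.1683 + 0.3243i, |z|^2 = 0.1335
Iter 4: z = -0.3908 + 0.8371i, |z|^2 = 0.8535
Iter 5: z = -0.8620 + 0.0736i, |z|^2 = 0.7485
Iter 6: z = 0.4237 + 0.6011i, |z|^2 = 0.5408
Iter 7: z = -0.4958 + 1.2373i, |z|^2 = 1.7767
Iter 8: z = -1.5991 + -0.4988i, |z|^2 = 2.8059
Iter 9: z = 1.9942 + 2.3234i, |z|^2 = 9.3750
Escaped at iteration 9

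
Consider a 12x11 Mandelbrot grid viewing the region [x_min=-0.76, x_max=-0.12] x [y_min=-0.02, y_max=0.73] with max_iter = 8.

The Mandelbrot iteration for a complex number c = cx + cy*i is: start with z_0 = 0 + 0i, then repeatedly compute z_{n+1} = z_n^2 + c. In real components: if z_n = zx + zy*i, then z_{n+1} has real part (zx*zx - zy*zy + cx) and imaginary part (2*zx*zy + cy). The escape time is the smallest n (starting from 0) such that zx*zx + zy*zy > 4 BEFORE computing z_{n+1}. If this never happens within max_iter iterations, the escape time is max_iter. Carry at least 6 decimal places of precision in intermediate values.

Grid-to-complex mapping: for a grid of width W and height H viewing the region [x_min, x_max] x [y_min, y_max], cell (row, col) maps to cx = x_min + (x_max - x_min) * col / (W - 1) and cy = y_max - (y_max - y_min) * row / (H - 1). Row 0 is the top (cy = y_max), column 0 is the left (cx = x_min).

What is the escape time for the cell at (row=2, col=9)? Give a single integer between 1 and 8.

Answer: 8

Derivation:
z_0 = 0 + 0i, c = -0.2364 + 0.5800i
Iter 1: z = -0.2364 + 0.5800i, |z|^2 = 0.3923
Iter 2: z = -0.5169 + 0.3058i, |z|^2 = 0.3607
Iter 3: z = -0.0627 + 0.2638i, |z|^2 = 0.0735
Iter 4: z = -0.3020 + 0.5469i, |z|^2 = 0.3903
Iter 5: z = -0.4442 + 0.2496i, |z|^2 = 0.2597
Iter 6: z = -0.1013 + 0.3582i, |z|^2 = 0.1386
Iter 7: z = -0.3544 + 0.5074i, |z|^2 = 0.3831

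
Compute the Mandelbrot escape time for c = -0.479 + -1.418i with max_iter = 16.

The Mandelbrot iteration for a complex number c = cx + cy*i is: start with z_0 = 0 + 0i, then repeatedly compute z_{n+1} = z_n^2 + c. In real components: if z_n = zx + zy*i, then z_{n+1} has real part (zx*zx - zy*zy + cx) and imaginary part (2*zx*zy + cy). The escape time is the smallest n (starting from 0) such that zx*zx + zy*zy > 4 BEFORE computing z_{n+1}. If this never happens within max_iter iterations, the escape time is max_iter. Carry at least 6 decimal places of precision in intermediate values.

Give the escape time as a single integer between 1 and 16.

Answer: 2

Derivation:
z_0 = 0 + 0i, c = -0.4790 + -1.4180i
Iter 1: z = -0.4790 + -1.4180i, |z|^2 = 2.2402
Iter 2: z = -2.2603 + -0.0596i, |z|^2 = 5.1124
Escaped at iteration 2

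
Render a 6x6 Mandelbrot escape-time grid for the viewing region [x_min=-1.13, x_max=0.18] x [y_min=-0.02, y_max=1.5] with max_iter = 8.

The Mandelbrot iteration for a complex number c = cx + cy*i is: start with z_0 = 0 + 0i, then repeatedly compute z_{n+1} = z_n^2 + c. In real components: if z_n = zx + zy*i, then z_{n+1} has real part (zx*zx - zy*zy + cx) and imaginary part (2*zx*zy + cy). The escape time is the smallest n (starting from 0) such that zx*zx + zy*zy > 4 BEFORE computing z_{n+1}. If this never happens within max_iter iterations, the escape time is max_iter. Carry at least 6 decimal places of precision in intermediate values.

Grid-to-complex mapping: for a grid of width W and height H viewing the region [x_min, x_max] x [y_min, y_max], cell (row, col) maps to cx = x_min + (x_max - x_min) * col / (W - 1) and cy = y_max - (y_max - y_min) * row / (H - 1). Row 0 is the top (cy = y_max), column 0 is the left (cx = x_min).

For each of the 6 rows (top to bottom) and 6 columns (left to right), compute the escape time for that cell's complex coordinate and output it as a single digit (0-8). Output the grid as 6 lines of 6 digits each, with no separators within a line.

Answer: 222222
333332
334584
458888
888888
888888

Derivation:
(row=0, col=0): c = -1.1300 + 1.5000i → escape time 2
(row=0, col=1): c = -0.8680 + 1.5000i → escape time 2
(row=0, col=2): c = -0.6060 + 1.5000i → escape time 2
(row=0, col=3): c = -0.3440 + 1.5000i → escape time 2
(row=0, col=4): c = -0.0820 + 1.5000i → escape time 2
(row=0, col=5): c = 0.1800 + 1.5000i → escape time 2
(row=1, col=0): c = -1.1300 + 1.1960i → escape time 3
(row=1, col=1): c = -0.8680 + 1.1960i → escape time 3
(row=1, col=2): c = -0.6060 + 1.1960i → escape time 3
(row=1, col=3): c = -0.3440 + 1.1960i → escape time 3
(row=1, col=4): c = -0.0820 + 1.1960i → escape time 3
(row=1, col=5): c = 0.1800 + 1.1960i → escape time 2
(row=2, col=0): c = -1.1300 + 0.8920i → escape time 3
(row=2, col=1): c = -0.8680 + 0.8920i → escape time 3
(row=2, col=2): c = -0.6060 + 0.8920i → escape time 4
(row=2, col=3): c = -0.3440 + 0.8920i → escape time 5
(row=2, col=4): c = -0.0820 + 0.8920i → escape time 8
(row=2, col=5): c = 0.1800 + 0.8920i → escape time 4
(row=3, col=0): c = -1.1300 + 0.5880i → escape time 4
(row=3, col=1): c = -0.8680 + 0.5880i → escape time 5
(row=3, col=2): c = -0.6060 + 0.5880i → escape time 8
(row=3, col=3): c = -0.3440 + 0.5880i → escape time 8
(row=3, col=4): c = -0.0820 + 0.5880i → escape time 8
(row=3, col=5): c = 0.1800 + 0.5880i → escape time 8
(row=4, col=0): c = -1.1300 + 0.2840i → escape time 8
(row=4, col=1): c = -0.8680 + 0.2840i → escape time 8
(row=4, col=2): c = -0.6060 + 0.2840i → escape time 8
(row=4, col=3): c = -0.3440 + 0.2840i → escape time 8
(row=4, col=4): c = -0.0820 + 0.2840i → escape time 8
(row=4, col=5): c = 0.1800 + 0.2840i → escape time 8
(row=5, col=0): c = -1.1300 + -0.0200i → escape time 8
(row=5, col=1): c = -0.8680 + -0.0200i → escape time 8
(row=5, col=2): c = -0.6060 + -0.0200i → escape time 8
(row=5, col=3): c = -0.3440 + -0.0200i → escape time 8
(row=5, col=4): c = -0.0820 + -0.0200i → escape time 8
(row=5, col=5): c = 0.1800 + -0.0200i → escape time 8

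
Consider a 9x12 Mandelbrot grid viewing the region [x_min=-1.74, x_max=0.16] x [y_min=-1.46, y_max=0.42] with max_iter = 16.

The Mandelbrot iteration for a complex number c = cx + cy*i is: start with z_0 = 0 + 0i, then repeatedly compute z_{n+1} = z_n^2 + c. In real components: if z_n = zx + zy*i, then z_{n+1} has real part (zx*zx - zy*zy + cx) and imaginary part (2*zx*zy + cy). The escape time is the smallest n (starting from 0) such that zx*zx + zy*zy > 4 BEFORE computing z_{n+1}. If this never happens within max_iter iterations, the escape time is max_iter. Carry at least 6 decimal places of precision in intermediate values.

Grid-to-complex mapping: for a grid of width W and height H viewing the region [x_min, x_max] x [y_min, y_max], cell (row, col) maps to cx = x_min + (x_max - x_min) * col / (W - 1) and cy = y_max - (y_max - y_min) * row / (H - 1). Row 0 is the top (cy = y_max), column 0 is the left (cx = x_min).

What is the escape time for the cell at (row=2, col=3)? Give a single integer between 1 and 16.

Answer: 16

Derivation:
z_0 = 0 + 0i, c = -1.0275 + 0.0782i
Iter 1: z = -1.0275 + 0.0782i, |z|^2 = 1.0619
Iter 2: z = 0.0221 + -0.0825i, |z|^2 = 0.0073
Iter 3: z = -1.0338 + 0.0745i, |z|^2 = 1.0743
Iter 4: z = 0.0357 + -0.0759i, |z|^2 = 0.0070
Iter 5: z = -1.0320 + 0.0728i, |z|^2 = 1.0703
Iter 6: z = 0.0322 + -0.0720i, |z|^2 = 0.0062
Iter 7: z = -1.0316 + 0.0735i, |z|^2 = 1.0697
Iter 8: z = 0.0314 + -0.0736i, |z|^2 = 0.0064
Iter 9: z = -1.0319 + 0.0736i, |z|^2 = 1.0703
Iter 10: z = 0.0320 + -0.0736i, |z|^2 = 0.0064
Iter 11: z = -1.0319 + 0.0735i, |z|^2 = 1.0702
Iter 12: z = 0.0319 + -0.0735i, |z|^2 = 0.0064
Iter 13: z = -1.0319 + 0.0735i, |z|^2 = 1.0702
Iter 14: z = 0.0319 + -0.0735i, |z|^2 = 0.0064
Iter 15: z = -1.0319 + 0.0735i, |z|^2 = 1.0702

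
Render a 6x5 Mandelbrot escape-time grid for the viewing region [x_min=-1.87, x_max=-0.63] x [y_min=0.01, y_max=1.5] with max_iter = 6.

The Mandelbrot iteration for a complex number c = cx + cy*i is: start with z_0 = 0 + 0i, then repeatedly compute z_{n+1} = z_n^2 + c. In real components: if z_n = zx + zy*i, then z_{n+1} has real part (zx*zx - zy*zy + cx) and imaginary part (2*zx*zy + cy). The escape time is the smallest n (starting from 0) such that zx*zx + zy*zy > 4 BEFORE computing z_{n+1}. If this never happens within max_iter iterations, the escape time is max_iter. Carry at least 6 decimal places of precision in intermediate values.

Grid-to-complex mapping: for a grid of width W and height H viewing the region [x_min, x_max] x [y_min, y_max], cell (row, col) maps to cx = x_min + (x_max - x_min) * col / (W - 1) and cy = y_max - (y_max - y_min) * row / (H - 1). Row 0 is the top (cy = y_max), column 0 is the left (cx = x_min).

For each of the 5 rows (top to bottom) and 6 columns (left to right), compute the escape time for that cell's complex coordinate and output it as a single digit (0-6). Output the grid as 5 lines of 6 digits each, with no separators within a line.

(row=0, col=0): c = -1.8700 + 1.5000i → escape time 1
(row=0, col=1): c = -1.6220 + 1.5000i → escape time 1
(row=0, col=2): c = -1.3740 + 1.5000i → escape time 1
(row=0, col=3): c = -1.1260 + 1.5000i → escape time 2
(row=0, col=4): c = -0.8780 + 1.5000i → escape time 2
(row=0, col=5): c = -0.6300 + 1.5000i → escape time 2
(row=1, col=0): c = -1.8700 + 1.1275i → escape time 1
(row=1, col=1): c = -1.6220 + 1.1275i → escape time 2
(row=1, col=2): c = -1.3740 + 1.1275i → escape time 2
(row=1, col=3): c = -1.1260 + 1.1275i → escape time 3
(row=1, col=4): c = -0.8780 + 1.1275i → escape time 3
(row=1, col=5): c = -0.6300 + 1.1275i → escape time 3
(row=2, col=0): c = -1.8700 + 0.7550i → escape time 1
(row=2, col=1): c = -1.6220 + 0.7550i → escape time 3
(row=2, col=2): c = -1.3740 + 0.7550i → escape time 3
(row=2, col=3): c = -1.1260 + 0.7550i → escape time 3
(row=2, col=4): c = -0.8780 + 0.7550i → escape time 4
(row=2, col=5): c = -0.6300 + 0.7550i → escape time 5
(row=3, col=0): c = -1.8700 + 0.3825i → escape time 3
(row=3, col=1): c = -1.6220 + 0.3825i → escape time 4
(row=3, col=2): c = -1.3740 + 0.3825i → escape time 5
(row=3, col=3): c = -1.1260 + 0.3825i → escape time 6
(row=3, col=4): c = -0.8780 + 0.3825i → escape time 6
(row=3, col=5): c = -0.6300 + 0.3825i → escape time 6
(row=4, col=0): c = -1.8700 + 0.0100i → escape time 6
(row=4, col=1): c = -1.6220 + 0.0100i → escape time 6
(row=4, col=2): c = -1.3740 + 0.0100i → escape time 6
(row=4, col=3): c = -1.1260 + 0.0100i → escape time 6
(row=4, col=4): c = -0.8780 + 0.0100i → escape time 6
(row=4, col=5): c = -0.6300 + 0.0100i → escape time 6

Answer: 111222
122333
133345
345666
666666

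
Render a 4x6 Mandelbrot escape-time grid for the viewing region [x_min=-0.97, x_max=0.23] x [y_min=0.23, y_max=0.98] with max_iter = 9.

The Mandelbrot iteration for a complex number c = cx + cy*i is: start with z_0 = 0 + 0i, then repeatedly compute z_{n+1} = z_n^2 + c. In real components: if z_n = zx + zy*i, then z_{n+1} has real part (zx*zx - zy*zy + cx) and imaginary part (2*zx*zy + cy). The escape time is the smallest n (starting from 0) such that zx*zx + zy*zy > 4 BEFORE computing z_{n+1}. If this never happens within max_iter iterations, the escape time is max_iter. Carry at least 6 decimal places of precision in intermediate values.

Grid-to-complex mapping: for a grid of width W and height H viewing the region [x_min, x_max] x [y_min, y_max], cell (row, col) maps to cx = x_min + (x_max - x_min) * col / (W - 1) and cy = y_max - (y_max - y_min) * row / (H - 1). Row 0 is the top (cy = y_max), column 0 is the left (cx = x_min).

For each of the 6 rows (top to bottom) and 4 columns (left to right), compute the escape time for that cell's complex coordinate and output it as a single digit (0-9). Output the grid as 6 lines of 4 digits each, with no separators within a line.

(row=0, col=0): c = -0.9700 + 0.9800i → escape time 3
(row=0, col=1): c = -0.5700 + 0.9800i → escape time 4
(row=0, col=2): c = -0.1700 + 0.9800i → escape time 9
(row=0, col=3): c = 0.2300 + 0.9800i → escape time 4
(row=1, col=0): c = -0.9700 + 0.8300i → escape time 3
(row=1, col=1): c = -0.5700 + 0.8300i → escape time 4
(row=1, col=2): c = -0.1700 + 0.8300i → escape time 9
(row=1, col=3): c = 0.2300 + 0.8300i → escape time 5
(row=2, col=0): c = -0.9700 + 0.6800i → escape time 4
(row=2, col=1): c = -0.5700 + 0.6800i → escape time 9
(row=2, col=2): c = -0.1700 + 0.6800i → escape time 9
(row=2, col=3): c = 0.2300 + 0.6800i → escape time 7
(row=3, col=0): c = -0.9700 + 0.5300i → escape time 5
(row=3, col=1): c = -0.5700 + 0.5300i → escape time 9
(row=3, col=2): c = -0.1700 + 0.5300i → escape time 9
(row=3, col=3): c = 0.2300 + 0.5300i → escape time 9
(row=4, col=0): c = -0.9700 + 0.3800i → escape time 8
(row=4, col=1): c = -0.5700 + 0.3800i → escape time 9
(row=4, col=2): c = -0.1700 + 0.3800i → escape time 9
(row=4, col=3): c = 0.2300 + 0.3800i → escape time 9
(row=5, col=0): c = -0.9700 + 0.2300i → escape time 9
(row=5, col=1): c = -0.5700 + 0.2300i → escape time 9
(row=5, col=2): c = -0.1700 + 0.2300i → escape time 9
(row=5, col=3): c = 0.2300 + 0.2300i → escape time 9

Answer: 3494
3495
4997
5999
8999
9999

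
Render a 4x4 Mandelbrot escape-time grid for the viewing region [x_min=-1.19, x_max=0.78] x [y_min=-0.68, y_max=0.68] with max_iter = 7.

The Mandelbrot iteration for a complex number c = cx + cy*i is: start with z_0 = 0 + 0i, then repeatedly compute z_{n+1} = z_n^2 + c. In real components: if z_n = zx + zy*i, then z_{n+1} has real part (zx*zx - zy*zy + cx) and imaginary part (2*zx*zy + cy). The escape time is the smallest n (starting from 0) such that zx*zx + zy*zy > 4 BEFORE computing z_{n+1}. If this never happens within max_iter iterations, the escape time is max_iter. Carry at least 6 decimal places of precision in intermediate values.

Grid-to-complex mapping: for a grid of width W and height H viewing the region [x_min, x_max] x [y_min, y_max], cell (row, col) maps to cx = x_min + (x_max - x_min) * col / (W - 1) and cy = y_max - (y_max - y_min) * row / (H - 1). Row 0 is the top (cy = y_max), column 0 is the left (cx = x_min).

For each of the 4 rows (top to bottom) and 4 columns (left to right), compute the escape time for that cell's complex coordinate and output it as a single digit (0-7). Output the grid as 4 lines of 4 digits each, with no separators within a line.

Answer: 3773
7773
7773
3773

Derivation:
(row=0, col=0): c = -1.1900 + 0.6800i → escape time 3
(row=0, col=1): c = -0.5333 + 0.6800i → escape time 7
(row=0, col=2): c = 0.1233 + 0.6800i → escape time 7
(row=0, col=3): c = 0.7800 + 0.6800i → escape time 3
(row=1, col=0): c = -1.1900 + 0.2267i → escape time 7
(row=1, col=1): c = -0.5333 + 0.2267i → escape time 7
(row=1, col=2): c = 0.1233 + 0.2267i → escape time 7
(row=1, col=3): c = 0.7800 + 0.2267i → escape time 3
(row=2, col=0): c = -1.1900 + -0.2267i → escape time 7
(row=2, col=1): c = -0.5333 + -0.2267i → escape time 7
(row=2, col=2): c = 0.1233 + -0.2267i → escape time 7
(row=2, col=3): c = 0.7800 + -0.2267i → escape time 3
(row=3, col=0): c = -1.1900 + -0.6800i → escape time 3
(row=3, col=1): c = -0.5333 + -0.6800i → escape time 7
(row=3, col=2): c = 0.1233 + -0.6800i → escape time 7
(row=3, col=3): c = 0.7800 + -0.6800i → escape time 3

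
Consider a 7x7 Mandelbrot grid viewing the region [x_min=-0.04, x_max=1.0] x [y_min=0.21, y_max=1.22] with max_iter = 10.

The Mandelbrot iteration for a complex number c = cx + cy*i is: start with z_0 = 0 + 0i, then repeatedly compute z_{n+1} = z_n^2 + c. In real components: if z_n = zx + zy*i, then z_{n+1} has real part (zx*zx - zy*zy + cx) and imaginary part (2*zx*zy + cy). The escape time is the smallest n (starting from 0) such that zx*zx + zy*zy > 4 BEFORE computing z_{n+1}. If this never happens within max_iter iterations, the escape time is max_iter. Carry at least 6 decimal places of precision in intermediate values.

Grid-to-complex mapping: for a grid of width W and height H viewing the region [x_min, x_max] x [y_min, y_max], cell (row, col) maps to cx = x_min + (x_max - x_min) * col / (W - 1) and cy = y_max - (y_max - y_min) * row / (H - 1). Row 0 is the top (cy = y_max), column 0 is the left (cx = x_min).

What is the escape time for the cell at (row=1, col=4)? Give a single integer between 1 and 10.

Answer: 2

Derivation:
z_0 = 0 + 0i, c = 0.6533 + 1.0517i
Iter 1: z = 0.6533 + 1.0517i, |z|^2 = 1.5328
Iter 2: z = -0.0258 + 2.4258i, |z|^2 = 5.8854
Escaped at iteration 2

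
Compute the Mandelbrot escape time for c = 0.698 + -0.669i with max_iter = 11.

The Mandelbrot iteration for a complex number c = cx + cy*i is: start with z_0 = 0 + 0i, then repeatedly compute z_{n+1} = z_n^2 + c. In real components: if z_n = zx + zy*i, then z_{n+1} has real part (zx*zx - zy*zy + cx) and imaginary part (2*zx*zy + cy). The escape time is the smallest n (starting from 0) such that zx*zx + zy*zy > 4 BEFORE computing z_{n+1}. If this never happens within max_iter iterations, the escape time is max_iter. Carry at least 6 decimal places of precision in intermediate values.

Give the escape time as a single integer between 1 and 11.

Answer: 3

Derivation:
z_0 = 0 + 0i, c = 0.6980 + -0.6690i
Iter 1: z = 0.6980 + -0.6690i, |z|^2 = 0.9348
Iter 2: z = 0.7376 + -1.6029i, |z|^2 = 3.1135
Iter 3: z = -1.3272 + -3.0338i, |z|^2 = 10.9654
Escaped at iteration 3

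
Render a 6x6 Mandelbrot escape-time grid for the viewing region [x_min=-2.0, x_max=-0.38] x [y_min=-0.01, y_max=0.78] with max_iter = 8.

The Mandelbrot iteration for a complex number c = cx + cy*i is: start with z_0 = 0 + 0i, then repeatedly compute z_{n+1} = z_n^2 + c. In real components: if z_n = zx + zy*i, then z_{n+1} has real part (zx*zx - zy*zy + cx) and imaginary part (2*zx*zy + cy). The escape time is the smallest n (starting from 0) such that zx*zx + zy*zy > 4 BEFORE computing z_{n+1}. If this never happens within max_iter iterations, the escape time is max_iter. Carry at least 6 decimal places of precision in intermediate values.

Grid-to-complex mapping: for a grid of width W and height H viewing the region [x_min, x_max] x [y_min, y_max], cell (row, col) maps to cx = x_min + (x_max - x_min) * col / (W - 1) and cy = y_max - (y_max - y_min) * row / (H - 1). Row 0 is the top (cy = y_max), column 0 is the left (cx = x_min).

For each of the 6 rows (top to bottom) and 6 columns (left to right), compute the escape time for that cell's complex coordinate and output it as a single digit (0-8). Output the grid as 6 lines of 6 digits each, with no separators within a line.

Answer: 133347
133468
134588
146888
158888
188888

Derivation:
(row=0, col=0): c = -2.0000 + 0.7800i → escape time 1
(row=0, col=1): c = -1.6760 + 0.7800i → escape time 3
(row=0, col=2): c = -1.3520 + 0.7800i → escape time 3
(row=0, col=3): c = -1.0280 + 0.7800i → escape time 3
(row=0, col=4): c = -0.7040 + 0.7800i → escape time 4
(row=0, col=5): c = -0.3800 + 0.7800i → escape time 7
(row=1, col=0): c = -2.0000 + 0.6220i → escape time 1
(row=1, col=1): c = -1.6760 + 0.6220i → escape time 3
(row=1, col=2): c = -1.3520 + 0.6220i → escape time 3
(row=1, col=3): c = -1.0280 + 0.6220i → escape time 4
(row=1, col=4): c = -0.7040 + 0.6220i → escape time 6
(row=1, col=5): c = -0.3800 + 0.6220i → escape time 8
(row=2, col=0): c = -2.0000 + 0.4640i → escape time 1
(row=2, col=1): c = -1.6760 + 0.4640i → escape time 3
(row=2, col=2): c = -1.3520 + 0.4640i → escape time 4
(row=2, col=3): c = -1.0280 + 0.4640i → escape time 5
(row=2, col=4): c = -0.7040 + 0.4640i → escape time 8
(row=2, col=5): c = -0.3800 + 0.4640i → escape time 8
(row=3, col=0): c = -2.0000 + 0.3060i → escape time 1
(row=3, col=1): c = -1.6760 + 0.3060i → escape time 4
(row=3, col=2): c = -1.3520 + 0.3060i → escape time 6
(row=3, col=3): c = -1.0280 + 0.3060i → escape time 8
(row=3, col=4): c = -0.7040 + 0.3060i → escape time 8
(row=3, col=5): c = -0.3800 + 0.3060i → escape time 8
(row=4, col=0): c = -2.0000 + 0.1480i → escape time 1
(row=4, col=1): c = -1.6760 + 0.1480i → escape time 5
(row=4, col=2): c = -1.3520 + 0.1480i → escape time 8
(row=4, col=3): c = -1.0280 + 0.1480i → escape time 8
(row=4, col=4): c = -0.7040 + 0.1480i → escape time 8
(row=4, col=5): c = -0.3800 + 0.1480i → escape time 8
(row=5, col=0): c = -2.0000 + -0.0100i → escape time 1
(row=5, col=1): c = -1.6760 + -0.0100i → escape time 8
(row=5, col=2): c = -1.3520 + -0.0100i → escape time 8
(row=5, col=3): c = -1.0280 + -0.0100i → escape time 8
(row=5, col=4): c = -0.7040 + -0.0100i → escape time 8
(row=5, col=5): c = -0.3800 + -0.0100i → escape time 8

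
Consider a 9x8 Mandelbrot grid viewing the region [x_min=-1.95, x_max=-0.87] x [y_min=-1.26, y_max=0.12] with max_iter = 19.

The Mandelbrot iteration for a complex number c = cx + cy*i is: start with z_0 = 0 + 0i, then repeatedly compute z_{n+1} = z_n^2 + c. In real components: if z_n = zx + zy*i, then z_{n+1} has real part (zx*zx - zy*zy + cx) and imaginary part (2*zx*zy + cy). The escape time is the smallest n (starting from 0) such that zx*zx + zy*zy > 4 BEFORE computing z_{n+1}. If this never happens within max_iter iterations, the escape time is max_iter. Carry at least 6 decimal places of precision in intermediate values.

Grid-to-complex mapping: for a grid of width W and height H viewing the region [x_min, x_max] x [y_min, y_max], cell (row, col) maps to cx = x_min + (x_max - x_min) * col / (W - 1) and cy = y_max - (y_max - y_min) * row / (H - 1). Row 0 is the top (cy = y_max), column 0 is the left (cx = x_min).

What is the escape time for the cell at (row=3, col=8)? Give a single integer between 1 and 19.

z_0 = 0 + 0i, c = -0.8700 + -0.4714i
Iter 1: z = -0.8700 + -0.4714i, |z|^2 = 0.9791
Iter 2: z = -0.3353 + 0.3489i, |z|^2 = 0.2342
Iter 3: z = -0.8792 + -0.7054i, |z|^2 = 1.2707
Iter 4: z = -0.5945 + 0.7690i, |z|^2 = 0.9448
Iter 5: z = -1.1079 + -1.3858i, |z|^2 = 3.1480
Iter 6: z = -1.5630 + 2.5994i, |z|^2 = 9.1996
Escaped at iteration 6

Answer: 6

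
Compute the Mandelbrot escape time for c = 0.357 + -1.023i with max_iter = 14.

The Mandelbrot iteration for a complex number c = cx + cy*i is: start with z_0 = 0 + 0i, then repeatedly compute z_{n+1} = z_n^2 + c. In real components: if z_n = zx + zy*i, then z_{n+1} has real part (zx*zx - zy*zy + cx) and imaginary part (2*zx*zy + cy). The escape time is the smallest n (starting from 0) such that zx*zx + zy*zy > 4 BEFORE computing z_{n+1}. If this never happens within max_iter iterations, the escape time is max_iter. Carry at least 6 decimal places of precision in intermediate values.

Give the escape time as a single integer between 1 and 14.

z_0 = 0 + 0i, c = 0.3570 + -1.0230i
Iter 1: z = 0.3570 + -1.0230i, |z|^2 = 1.1740
Iter 2: z = -0.5621 + -1.7534i, |z|^2 = 3.3904
Iter 3: z = -2.4016 + 0.9481i, |z|^2 = 6.6664
Escaped at iteration 3

Answer: 3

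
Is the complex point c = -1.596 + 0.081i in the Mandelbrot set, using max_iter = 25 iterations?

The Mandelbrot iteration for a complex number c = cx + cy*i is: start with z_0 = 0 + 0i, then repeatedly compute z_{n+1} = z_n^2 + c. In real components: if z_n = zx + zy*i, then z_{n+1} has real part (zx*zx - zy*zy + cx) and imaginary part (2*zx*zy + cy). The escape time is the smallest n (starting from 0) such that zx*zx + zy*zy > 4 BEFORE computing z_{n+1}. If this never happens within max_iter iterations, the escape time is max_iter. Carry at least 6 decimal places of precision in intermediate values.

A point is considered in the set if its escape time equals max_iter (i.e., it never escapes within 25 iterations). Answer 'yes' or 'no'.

Answer: no

Derivation:
z_0 = 0 + 0i, c = -1.5960 + 0.0810i
Iter 1: z = -1.5960 + 0.0810i, |z|^2 = 2.5538
Iter 2: z = 0.9447 + -0.1776i, |z|^2 = 0.9239
Iter 3: z = -0.7352 + -0.2545i, |z|^2 = 0.6052
Iter 4: z = -1.1203 + 0.4551i, |z|^2 = 1.4622
Iter 5: z = -0.5481 + -0.9387i, |z|^2 = 1.1816
Iter 6: z = -2.1769 + 1.1100i, |z|^2 = 5.9708
Escaped at iteration 6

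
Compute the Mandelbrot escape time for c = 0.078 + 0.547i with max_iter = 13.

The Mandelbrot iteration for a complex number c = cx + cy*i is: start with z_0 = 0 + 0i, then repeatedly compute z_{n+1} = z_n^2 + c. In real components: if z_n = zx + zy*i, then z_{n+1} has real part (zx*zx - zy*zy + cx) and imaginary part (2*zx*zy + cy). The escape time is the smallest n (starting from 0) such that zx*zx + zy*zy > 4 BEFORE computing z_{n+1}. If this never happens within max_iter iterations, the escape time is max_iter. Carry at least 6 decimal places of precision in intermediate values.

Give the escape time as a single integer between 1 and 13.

Answer: 13

Derivation:
z_0 = 0 + 0i, c = 0.0780 + 0.5470i
Iter 1: z = 0.0780 + 0.5470i, |z|^2 = 0.3053
Iter 2: z = -0.2151 + 0.6323i, |z|^2 = 0.4461
Iter 3: z = -0.2756 + 0.2749i, |z|^2 = 0.1515
Iter 4: z = 0.0783 + 0.3955i, |z|^2 = 0.1625
Iter 5: z = -0.0723 + 0.6090i, |z|^2 = 0.3761
Iter 6: z = -0.2876 + 0.4590i, |z|^2 = 0.2934
Iter 7: z = -0.0499 + 0.2830i, |z|^2 = 0.0826
Iter 8: z = 0.0004 + 0.5187i, |z|^2 = 0.2691
Iter 9: z = -0.1911 + 0.5474i, |z|^2 = 0.3362
Iter 10: z = -0.1852 + 0.3378i, |z|^2 = 0.1484
Iter 11: z = -0.0018 + 0.4219i, |z|^2 = 0.1780
Iter 12: z = -0.1000 + 0.5455i, |z|^2 = 0.3075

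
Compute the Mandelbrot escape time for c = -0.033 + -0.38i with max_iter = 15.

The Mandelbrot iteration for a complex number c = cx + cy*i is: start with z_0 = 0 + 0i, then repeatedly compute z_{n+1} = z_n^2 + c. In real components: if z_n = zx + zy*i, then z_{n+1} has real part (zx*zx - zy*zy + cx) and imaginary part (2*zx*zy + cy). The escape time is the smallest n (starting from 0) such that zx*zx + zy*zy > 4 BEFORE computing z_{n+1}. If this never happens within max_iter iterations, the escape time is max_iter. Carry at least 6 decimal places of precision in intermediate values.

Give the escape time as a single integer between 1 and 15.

z_0 = 0 + 0i, c = -0.0330 + -0.3800i
Iter 1: z = -0.0330 + -0.3800i, |z|^2 = 0.1455
Iter 2: z = -0.1763 + -0.3549i, |z|^2 = 0.1571
Iter 3: z = -0.1279 + -0.2548i, |z|^2 = 0.0813
Iter 4: z = -0.0816 + -0.3148i, |z|^2 = 0.1058
Iter 5: z = -0.1255 + -0.3286i, |z|^2 = 0.1237
Iter 6: z = -0.1253 + -0.2975i, |z|^2 = 0.1042
Iter 7: z = -0.1058 + -0.3055i, |z|^2 = 0.1045
Iter 8: z = -0.1151 + -0.3153i, |z|^2 = 0.1127
Iter 9: z = -0.1192 + -0.3074i, |z|^2 = 0.1087
Iter 10: z = -0.1133 + -0.3067i, |z|^2 = 0.1069
Iter 11: z = -0.1142 + -0.3105i, |z|^2 = 0.1095
Iter 12: z = -0.1164 + -0.3091i, |z|^2 = 0.1091
Iter 13: z = -0.1150 + -0.3081i, |z|^2 = 0.1081
Iter 14: z = -0.1147 + -0.3092i, |z|^2 = 0.1087

Answer: 15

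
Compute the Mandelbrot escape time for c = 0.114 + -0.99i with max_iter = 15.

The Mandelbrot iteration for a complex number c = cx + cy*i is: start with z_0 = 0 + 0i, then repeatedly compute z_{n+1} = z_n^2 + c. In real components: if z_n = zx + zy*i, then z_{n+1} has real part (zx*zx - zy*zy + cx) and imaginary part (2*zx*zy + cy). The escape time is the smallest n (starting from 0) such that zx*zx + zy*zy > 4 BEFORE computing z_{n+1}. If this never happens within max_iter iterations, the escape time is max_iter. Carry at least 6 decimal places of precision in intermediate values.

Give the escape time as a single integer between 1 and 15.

z_0 = 0 + 0i, c = 0.1140 + -0.9900i
Iter 1: z = 0.1140 + -0.9900i, |z|^2 = 0.9931
Iter 2: z = -0.8531 + -1.2157i, |z|^2 = 2.2058
Iter 3: z = -0.6362 + 1.0843i, |z|^2 = 1.5804
Iter 4: z = -0.6569 + -2.3696i, |z|^2 = 6.0465
Escaped at iteration 4

Answer: 4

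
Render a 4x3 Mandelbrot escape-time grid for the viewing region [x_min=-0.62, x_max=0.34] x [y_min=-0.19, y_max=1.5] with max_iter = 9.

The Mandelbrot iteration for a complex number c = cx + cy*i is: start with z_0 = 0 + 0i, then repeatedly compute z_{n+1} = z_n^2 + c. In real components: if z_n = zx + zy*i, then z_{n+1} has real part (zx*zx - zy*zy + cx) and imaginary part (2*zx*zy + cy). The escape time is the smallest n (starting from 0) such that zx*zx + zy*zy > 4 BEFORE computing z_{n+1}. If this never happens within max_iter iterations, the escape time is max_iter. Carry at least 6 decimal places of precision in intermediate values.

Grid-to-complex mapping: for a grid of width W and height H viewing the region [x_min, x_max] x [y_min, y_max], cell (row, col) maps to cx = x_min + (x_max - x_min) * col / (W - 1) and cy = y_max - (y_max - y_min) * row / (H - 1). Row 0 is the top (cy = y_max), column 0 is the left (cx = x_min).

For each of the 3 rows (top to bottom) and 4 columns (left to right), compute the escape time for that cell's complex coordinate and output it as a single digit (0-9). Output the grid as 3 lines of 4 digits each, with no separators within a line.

Answer: 2222
9999
9999

Derivation:
(row=0, col=0): c = -0.6200 + 1.5000i → escape time 2
(row=0, col=1): c = -0.3000 + 1.5000i → escape time 2
(row=0, col=2): c = 0.0200 + 1.5000i → escape time 2
(row=0, col=3): c = 0.3400 + 1.5000i → escape time 2
(row=1, col=0): c = -0.6200 + 0.6550i → escape time 9
(row=1, col=1): c = -0.3000 + 0.6550i → escape time 9
(row=1, col=2): c = 0.0200 + 0.6550i → escape time 9
(row=1, col=3): c = 0.3400 + 0.6550i → escape time 9
(row=2, col=0): c = -0.6200 + -0.1900i → escape time 9
(row=2, col=1): c = -0.3000 + -0.1900i → escape time 9
(row=2, col=2): c = 0.0200 + -0.1900i → escape time 9
(row=2, col=3): c = 0.3400 + -0.1900i → escape time 9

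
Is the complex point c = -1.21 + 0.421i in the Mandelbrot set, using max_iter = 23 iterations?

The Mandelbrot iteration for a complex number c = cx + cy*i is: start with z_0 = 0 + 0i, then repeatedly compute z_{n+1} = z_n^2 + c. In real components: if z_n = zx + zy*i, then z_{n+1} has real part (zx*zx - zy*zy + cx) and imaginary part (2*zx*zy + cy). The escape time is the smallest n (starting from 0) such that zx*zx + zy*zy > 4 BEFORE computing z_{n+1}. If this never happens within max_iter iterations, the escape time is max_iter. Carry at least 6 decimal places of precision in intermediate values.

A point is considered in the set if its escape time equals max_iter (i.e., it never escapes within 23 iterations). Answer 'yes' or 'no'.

Answer: no

Derivation:
z_0 = 0 + 0i, c = -1.2100 + 0.4210i
Iter 1: z = -1.2100 + 0.4210i, |z|^2 = 1.6413
Iter 2: z = 0.0769 + -0.5978i, |z|^2 = 0.3633
Iter 3: z = -1.5615 + 0.3291i, |z|^2 = 2.5465
Iter 4: z = 1.1199 + -0.6068i, |z|^2 = 1.6224
Iter 5: z = -0.3240 + -0.9381i, |z|^2 = 0.9850
Iter 6: z = -1.9850 + 1.0288i, |z|^2 = 4.9989
Escaped at iteration 6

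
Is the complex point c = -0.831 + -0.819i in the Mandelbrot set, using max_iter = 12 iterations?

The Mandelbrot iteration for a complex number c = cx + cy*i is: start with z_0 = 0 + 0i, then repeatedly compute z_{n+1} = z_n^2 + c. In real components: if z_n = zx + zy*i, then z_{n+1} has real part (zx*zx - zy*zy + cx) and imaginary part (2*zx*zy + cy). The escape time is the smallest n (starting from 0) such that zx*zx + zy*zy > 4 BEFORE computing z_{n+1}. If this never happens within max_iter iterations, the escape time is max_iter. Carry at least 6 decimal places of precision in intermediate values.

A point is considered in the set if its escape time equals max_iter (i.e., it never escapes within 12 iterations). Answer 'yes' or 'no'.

Answer: no

Derivation:
z_0 = 0 + 0i, c = -0.8310 + -0.8190i
Iter 1: z = -0.8310 + -0.8190i, |z|^2 = 1.3613
Iter 2: z = -0.8112 + 0.5422i, |z|^2 = 0.9520
Iter 3: z = -0.4669 + -1.6986i, |z|^2 = 3.1033
Iter 4: z = -3.4983 + 0.7672i, |z|^2 = 12.8270
Escaped at iteration 4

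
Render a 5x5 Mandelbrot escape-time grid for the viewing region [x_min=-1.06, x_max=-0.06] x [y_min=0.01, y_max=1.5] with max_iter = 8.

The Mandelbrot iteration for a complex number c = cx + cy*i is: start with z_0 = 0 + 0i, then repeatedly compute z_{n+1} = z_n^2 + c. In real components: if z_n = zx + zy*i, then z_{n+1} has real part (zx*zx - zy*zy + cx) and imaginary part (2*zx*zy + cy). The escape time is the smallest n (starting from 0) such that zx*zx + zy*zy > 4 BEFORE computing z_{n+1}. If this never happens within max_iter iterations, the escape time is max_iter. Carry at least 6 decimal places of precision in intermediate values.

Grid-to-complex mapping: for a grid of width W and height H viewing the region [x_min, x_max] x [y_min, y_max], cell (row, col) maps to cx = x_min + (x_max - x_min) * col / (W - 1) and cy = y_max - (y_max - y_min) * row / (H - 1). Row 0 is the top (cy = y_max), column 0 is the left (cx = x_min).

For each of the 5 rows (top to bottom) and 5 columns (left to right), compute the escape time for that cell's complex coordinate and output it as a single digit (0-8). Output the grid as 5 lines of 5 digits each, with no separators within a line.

(row=0, col=0): c = -1.0600 + 1.5000i → escape time 2
(row=0, col=1): c = -0.8100 + 1.5000i → escape time 2
(row=0, col=2): c = -0.5600 + 1.5000i → escape time 2
(row=0, col=3): c = -0.3100 + 1.5000i → escape time 2
(row=0, col=4): c = -0.0600 + 1.5000i → escape time 2
(row=1, col=0): c = -1.0600 + 1.1275i → escape time 3
(row=1, col=1): c = -0.8100 + 1.1275i → escape time 3
(row=1, col=2): c = -0.5600 + 1.1275i → escape time 3
(row=1, col=3): c = -0.3100 + 1.1275i → escape time 4
(row=1, col=4): c = -0.0600 + 1.1275i → escape time 4
(row=2, col=0): c = -1.0600 + 0.7550i → escape time 3
(row=2, col=1): c = -0.8100 + 0.7550i → escape time 4
(row=2, col=2): c = -0.5600 + 0.7550i → escape time 6
(row=2, col=3): c = -0.3100 + 0.7550i → escape time 8
(row=2, col=4): c = -0.0600 + 0.7550i → escape time 8
(row=3, col=0): c = -1.0600 + 0.3825i → escape time 8
(row=3, col=1): c = -0.8100 + 0.3825i → escape time 8
(row=3, col=2): c = -0.5600 + 0.3825i → escape time 8
(row=3, col=3): c = -0.3100 + 0.3825i → escape time 8
(row=3, col=4): c = -0.0600 + 0.3825i → escape time 8
(row=4, col=0): c = -1.0600 + 0.0100i → escape time 8
(row=4, col=1): c = -0.8100 + 0.0100i → escape time 8
(row=4, col=2): c = -0.5600 + 0.0100i → escape time 8
(row=4, col=3): c = -0.3100 + 0.0100i → escape time 8
(row=4, col=4): c = -0.0600 + 0.0100i → escape time 8

Answer: 22222
33344
34688
88888
88888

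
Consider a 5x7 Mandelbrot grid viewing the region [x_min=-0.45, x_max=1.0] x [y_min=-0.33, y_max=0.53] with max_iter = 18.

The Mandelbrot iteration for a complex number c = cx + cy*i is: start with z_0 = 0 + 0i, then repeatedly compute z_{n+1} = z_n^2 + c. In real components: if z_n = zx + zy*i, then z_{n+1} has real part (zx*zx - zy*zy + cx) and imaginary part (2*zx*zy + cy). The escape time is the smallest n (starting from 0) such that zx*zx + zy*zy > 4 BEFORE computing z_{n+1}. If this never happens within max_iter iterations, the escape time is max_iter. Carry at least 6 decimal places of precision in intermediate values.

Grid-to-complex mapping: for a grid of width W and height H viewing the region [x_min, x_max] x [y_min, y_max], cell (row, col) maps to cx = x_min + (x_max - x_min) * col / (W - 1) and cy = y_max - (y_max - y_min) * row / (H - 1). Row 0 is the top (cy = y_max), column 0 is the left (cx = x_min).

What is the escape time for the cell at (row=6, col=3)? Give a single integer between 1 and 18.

Answer: 4

Derivation:
z_0 = 0 + 0i, c = 0.6375 + -0.3300i
Iter 1: z = 0.6375 + -0.3300i, |z|^2 = 0.5153
Iter 2: z = 0.9350 + -0.7507i, |z|^2 = 1.4379
Iter 3: z = 0.9481 + -1.7339i, |z|^2 = 3.9054
Iter 4: z = -1.4700 + -3.6179i, |z|^2 = 15.2501
Escaped at iteration 4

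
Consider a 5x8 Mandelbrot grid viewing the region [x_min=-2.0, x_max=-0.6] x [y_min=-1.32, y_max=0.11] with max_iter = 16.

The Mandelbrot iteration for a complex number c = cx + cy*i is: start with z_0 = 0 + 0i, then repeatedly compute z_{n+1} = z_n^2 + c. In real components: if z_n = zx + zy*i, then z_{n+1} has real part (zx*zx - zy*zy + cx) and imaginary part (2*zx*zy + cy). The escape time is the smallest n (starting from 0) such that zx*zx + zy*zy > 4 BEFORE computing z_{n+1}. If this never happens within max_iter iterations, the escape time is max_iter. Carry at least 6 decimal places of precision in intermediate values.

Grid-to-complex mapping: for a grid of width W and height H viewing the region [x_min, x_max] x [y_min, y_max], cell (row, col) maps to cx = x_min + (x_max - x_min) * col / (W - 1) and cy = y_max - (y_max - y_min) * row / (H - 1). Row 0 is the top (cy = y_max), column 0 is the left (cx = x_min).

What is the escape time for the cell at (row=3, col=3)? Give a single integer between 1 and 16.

z_0 = 0 + 0i, c = -0.9500 + -0.5029i
Iter 1: z = -0.9500 + -0.5029i, |z|^2 = 1.1554
Iter 2: z = -0.3004 + 0.4526i, |z|^2 = 0.2950
Iter 3: z = -1.0646 + -0.7747i, |z|^2 = 1.7336
Iter 4: z = -0.4168 + 1.1467i, |z|^2 = 1.4887
Iter 5: z = -2.0912 + -1.4588i, |z|^2 = 6.5012
Escaped at iteration 5

Answer: 5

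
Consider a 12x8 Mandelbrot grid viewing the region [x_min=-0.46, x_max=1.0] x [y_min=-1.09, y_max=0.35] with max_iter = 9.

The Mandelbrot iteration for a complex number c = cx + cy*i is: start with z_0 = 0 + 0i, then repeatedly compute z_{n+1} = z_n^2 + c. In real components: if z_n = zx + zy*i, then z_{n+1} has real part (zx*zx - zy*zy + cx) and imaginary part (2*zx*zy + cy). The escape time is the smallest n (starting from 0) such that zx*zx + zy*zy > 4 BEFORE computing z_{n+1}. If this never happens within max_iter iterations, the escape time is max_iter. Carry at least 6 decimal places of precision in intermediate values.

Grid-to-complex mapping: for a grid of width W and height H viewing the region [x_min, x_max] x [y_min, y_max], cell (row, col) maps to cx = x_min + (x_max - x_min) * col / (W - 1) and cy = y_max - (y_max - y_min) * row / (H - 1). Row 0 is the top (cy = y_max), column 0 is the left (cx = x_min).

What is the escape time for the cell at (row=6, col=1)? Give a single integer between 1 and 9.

z_0 = 0 + 0i, c = -0.3273 + -0.8843i
Iter 1: z = -0.3273 + -0.8843i, |z|^2 = 0.8891
Iter 2: z = -1.0021 + -0.3055i, |z|^2 = 1.0976
Iter 3: z = 0.5837 + -0.2720i, |z|^2 = 0.4147
Iter 4: z = -0.0606 + -1.2018i, |z|^2 = 1.4481
Iter 5: z = -1.7680 + -0.7386i, |z|^2 = 3.6714
Iter 6: z = 2.2530 + 1.7274i, |z|^2 = 8.0600
Escaped at iteration 6

Answer: 6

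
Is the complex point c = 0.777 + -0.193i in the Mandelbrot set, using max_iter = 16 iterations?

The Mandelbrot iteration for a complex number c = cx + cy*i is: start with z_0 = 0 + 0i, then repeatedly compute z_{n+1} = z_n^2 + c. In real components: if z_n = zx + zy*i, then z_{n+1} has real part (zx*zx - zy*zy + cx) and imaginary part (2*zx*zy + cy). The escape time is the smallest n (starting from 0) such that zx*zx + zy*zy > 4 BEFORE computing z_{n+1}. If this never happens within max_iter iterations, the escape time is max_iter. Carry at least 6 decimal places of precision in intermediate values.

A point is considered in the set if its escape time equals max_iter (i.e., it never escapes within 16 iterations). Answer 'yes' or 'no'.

z_0 = 0 + 0i, c = 0.7770 + -0.1930i
Iter 1: z = 0.7770 + -0.1930i, |z|^2 = 0.6410
Iter 2: z = 1.3435 + -0.4929i, |z|^2 = 2.0479
Iter 3: z = 2.3390 + -1.5175i, |z|^2 = 7.7735
Escaped at iteration 3

Answer: no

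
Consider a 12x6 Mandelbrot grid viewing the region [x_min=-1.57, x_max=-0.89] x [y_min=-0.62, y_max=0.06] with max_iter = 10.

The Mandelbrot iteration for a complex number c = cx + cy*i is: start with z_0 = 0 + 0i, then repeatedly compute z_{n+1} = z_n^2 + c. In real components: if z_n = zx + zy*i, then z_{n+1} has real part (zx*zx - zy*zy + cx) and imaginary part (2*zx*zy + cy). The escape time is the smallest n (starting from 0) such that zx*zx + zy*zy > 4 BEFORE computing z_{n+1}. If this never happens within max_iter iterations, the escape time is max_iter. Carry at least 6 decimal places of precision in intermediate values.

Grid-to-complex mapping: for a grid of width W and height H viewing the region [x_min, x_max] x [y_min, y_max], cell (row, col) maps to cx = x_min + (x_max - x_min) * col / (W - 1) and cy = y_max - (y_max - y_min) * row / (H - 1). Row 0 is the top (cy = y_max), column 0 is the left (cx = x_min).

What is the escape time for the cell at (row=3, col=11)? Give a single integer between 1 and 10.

Answer: 8

Derivation:
z_0 = 0 + 0i, c = -0.8900 + -0.3480i
Iter 1: z = -0.8900 + -0.3480i, |z|^2 = 0.9132
Iter 2: z = -0.2190 + 0.2714i, |z|^2 = 0.1216
Iter 3: z = -0.9157 + -0.4669i, |z|^2 = 1.0565
Iter 4: z = -0.2695 + 0.5071i, |z|^2 = 0.3297
Iter 5: z = -1.0745 + -0.6213i, |z|^2 = 1.5406
Iter 6: z = -0.1214 + 0.9871i, |z|^2 = 0.9892
Iter 7: z = -1.8497 + -0.5876i, |z|^2 = 3.7668
Iter 8: z = 2.1862 + 1.8258i, |z|^2 = 8.1130
Escaped at iteration 8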